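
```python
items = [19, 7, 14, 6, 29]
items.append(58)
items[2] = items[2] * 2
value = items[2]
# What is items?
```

Trace (tracking items):
items = [19, 7, 14, 6, 29]  # -> items = [19, 7, 14, 6, 29]
items.append(58)  # -> items = [19, 7, 14, 6, 29, 58]
items[2] = items[2] * 2  # -> items = [19, 7, 28, 6, 29, 58]
value = items[2]  # -> value = 28

Answer: [19, 7, 28, 6, 29, 58]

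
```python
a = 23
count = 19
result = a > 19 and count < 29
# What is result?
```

Trace (tracking result):
a = 23  # -> a = 23
count = 19  # -> count = 19
result = a > 19 and count < 29  # -> result = True

Answer: True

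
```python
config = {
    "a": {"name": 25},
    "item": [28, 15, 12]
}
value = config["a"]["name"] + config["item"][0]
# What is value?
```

Answer: 53

Derivation:
Trace (tracking value):
config = {'a': {'name': 25}, 'item': [28, 15, 12]}  # -> config = {'a': {'name': 25}, 'item': [28, 15, 12]}
value = config['a']['name'] + config['item'][0]  # -> value = 53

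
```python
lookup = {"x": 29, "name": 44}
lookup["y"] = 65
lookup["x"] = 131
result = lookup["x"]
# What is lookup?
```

Answer: {'x': 131, 'name': 44, 'y': 65}

Derivation:
Trace (tracking lookup):
lookup = {'x': 29, 'name': 44}  # -> lookup = {'x': 29, 'name': 44}
lookup['y'] = 65  # -> lookup = {'x': 29, 'name': 44, 'y': 65}
lookup['x'] = 131  # -> lookup = {'x': 131, 'name': 44, 'y': 65}
result = lookup['x']  # -> result = 131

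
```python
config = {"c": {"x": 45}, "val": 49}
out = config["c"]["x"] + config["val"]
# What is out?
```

Answer: 94

Derivation:
Trace (tracking out):
config = {'c': {'x': 45}, 'val': 49}  # -> config = {'c': {'x': 45}, 'val': 49}
out = config['c']['x'] + config['val']  # -> out = 94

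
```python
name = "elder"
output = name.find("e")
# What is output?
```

Answer: 0

Derivation:
Trace (tracking output):
name = 'elder'  # -> name = 'elder'
output = name.find('e')  # -> output = 0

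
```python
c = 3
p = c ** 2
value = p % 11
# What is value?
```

Trace (tracking value):
c = 3  # -> c = 3
p = c ** 2  # -> p = 9
value = p % 11  # -> value = 9

Answer: 9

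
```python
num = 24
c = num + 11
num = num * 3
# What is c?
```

Answer: 35

Derivation:
Trace (tracking c):
num = 24  # -> num = 24
c = num + 11  # -> c = 35
num = num * 3  # -> num = 72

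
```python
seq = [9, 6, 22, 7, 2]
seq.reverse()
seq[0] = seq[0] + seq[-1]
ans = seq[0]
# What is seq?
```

Answer: [11, 7, 22, 6, 9]

Derivation:
Trace (tracking seq):
seq = [9, 6, 22, 7, 2]  # -> seq = [9, 6, 22, 7, 2]
seq.reverse()  # -> seq = [2, 7, 22, 6, 9]
seq[0] = seq[0] + seq[-1]  # -> seq = [11, 7, 22, 6, 9]
ans = seq[0]  # -> ans = 11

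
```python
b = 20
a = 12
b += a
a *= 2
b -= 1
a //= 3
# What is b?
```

Trace (tracking b):
b = 20  # -> b = 20
a = 12  # -> a = 12
b += a  # -> b = 32
a *= 2  # -> a = 24
b -= 1  # -> b = 31
a //= 3  # -> a = 8

Answer: 31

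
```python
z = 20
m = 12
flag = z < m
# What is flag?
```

Trace (tracking flag):
z = 20  # -> z = 20
m = 12  # -> m = 12
flag = z < m  # -> flag = False

Answer: False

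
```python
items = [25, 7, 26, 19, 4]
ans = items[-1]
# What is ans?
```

Trace (tracking ans):
items = [25, 7, 26, 19, 4]  # -> items = [25, 7, 26, 19, 4]
ans = items[-1]  # -> ans = 4

Answer: 4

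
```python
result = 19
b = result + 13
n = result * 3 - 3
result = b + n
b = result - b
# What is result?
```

Trace (tracking result):
result = 19  # -> result = 19
b = result + 13  # -> b = 32
n = result * 3 - 3  # -> n = 54
result = b + n  # -> result = 86
b = result - b  # -> b = 54

Answer: 86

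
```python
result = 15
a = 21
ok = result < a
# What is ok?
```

Trace (tracking ok):
result = 15  # -> result = 15
a = 21  # -> a = 21
ok = result < a  # -> ok = True

Answer: True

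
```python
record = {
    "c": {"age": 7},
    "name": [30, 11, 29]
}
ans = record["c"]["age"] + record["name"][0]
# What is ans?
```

Answer: 37

Derivation:
Trace (tracking ans):
record = {'c': {'age': 7}, 'name': [30, 11, 29]}  # -> record = {'c': {'age': 7}, 'name': [30, 11, 29]}
ans = record['c']['age'] + record['name'][0]  # -> ans = 37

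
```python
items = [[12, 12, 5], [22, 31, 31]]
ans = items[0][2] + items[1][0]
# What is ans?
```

Trace (tracking ans):
items = [[12, 12, 5], [22, 31, 31]]  # -> items = [[12, 12, 5], [22, 31, 31]]
ans = items[0][2] + items[1][0]  # -> ans = 27

Answer: 27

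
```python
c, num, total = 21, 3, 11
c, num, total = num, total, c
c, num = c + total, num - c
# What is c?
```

Answer: 24

Derivation:
Trace (tracking c):
c, num, total = (21, 3, 11)  # -> c = 21, num = 3, total = 11
c, num, total = (num, total, c)  # -> c = 3, num = 11, total = 21
c, num = (c + total, num - c)  # -> c = 24, num = 8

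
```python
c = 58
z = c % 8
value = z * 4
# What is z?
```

Answer: 2

Derivation:
Trace (tracking z):
c = 58  # -> c = 58
z = c % 8  # -> z = 2
value = z * 4  # -> value = 8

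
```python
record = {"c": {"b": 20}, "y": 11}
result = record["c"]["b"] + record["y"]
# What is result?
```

Trace (tracking result):
record = {'c': {'b': 20}, 'y': 11}  # -> record = {'c': {'b': 20}, 'y': 11}
result = record['c']['b'] + record['y']  # -> result = 31

Answer: 31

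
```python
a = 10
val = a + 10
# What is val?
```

Answer: 20

Derivation:
Trace (tracking val):
a = 10  # -> a = 10
val = a + 10  # -> val = 20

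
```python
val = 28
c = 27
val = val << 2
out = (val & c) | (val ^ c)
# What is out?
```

Answer: 123

Derivation:
Trace (tracking out):
val = 28  # -> val = 28
c = 27  # -> c = 27
val = val << 2  # -> val = 112
out = val & c | val ^ c  # -> out = 123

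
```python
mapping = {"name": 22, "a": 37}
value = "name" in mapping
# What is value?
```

Answer: True

Derivation:
Trace (tracking value):
mapping = {'name': 22, 'a': 37}  # -> mapping = {'name': 22, 'a': 37}
value = 'name' in mapping  # -> value = True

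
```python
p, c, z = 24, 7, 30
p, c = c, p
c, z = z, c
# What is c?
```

Trace (tracking c):
p, c, z = (24, 7, 30)  # -> p = 24, c = 7, z = 30
p, c = (c, p)  # -> p = 7, c = 24
c, z = (z, c)  # -> c = 30, z = 24

Answer: 30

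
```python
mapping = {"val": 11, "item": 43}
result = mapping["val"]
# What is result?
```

Trace (tracking result):
mapping = {'val': 11, 'item': 43}  # -> mapping = {'val': 11, 'item': 43}
result = mapping['val']  # -> result = 11

Answer: 11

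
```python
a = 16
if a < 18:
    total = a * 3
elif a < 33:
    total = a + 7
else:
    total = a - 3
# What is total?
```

Trace (tracking total):
a = 16  # -> a = 16
if a < 18:  # condition is True
    total = a * 3  # -> total = 48

Answer: 48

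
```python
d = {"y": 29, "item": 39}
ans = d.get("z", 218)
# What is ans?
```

Answer: 218

Derivation:
Trace (tracking ans):
d = {'y': 29, 'item': 39}  # -> d = {'y': 29, 'item': 39}
ans = d.get('z', 218)  # -> ans = 218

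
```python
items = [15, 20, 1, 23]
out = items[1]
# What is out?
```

Trace (tracking out):
items = [15, 20, 1, 23]  # -> items = [15, 20, 1, 23]
out = items[1]  # -> out = 20

Answer: 20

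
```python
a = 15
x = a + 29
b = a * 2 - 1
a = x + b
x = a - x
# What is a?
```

Trace (tracking a):
a = 15  # -> a = 15
x = a + 29  # -> x = 44
b = a * 2 - 1  # -> b = 29
a = x + b  # -> a = 73
x = a - x  # -> x = 29

Answer: 73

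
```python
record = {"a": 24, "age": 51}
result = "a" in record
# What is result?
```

Answer: True

Derivation:
Trace (tracking result):
record = {'a': 24, 'age': 51}  # -> record = {'a': 24, 'age': 51}
result = 'a' in record  # -> result = True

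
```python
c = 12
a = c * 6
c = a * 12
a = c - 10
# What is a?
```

Trace (tracking a):
c = 12  # -> c = 12
a = c * 6  # -> a = 72
c = a * 12  # -> c = 864
a = c - 10  # -> a = 854

Answer: 854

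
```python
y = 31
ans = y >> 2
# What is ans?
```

Answer: 7

Derivation:
Trace (tracking ans):
y = 31  # -> y = 31
ans = y >> 2  # -> ans = 7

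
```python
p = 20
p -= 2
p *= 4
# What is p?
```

Trace (tracking p):
p = 20  # -> p = 20
p -= 2  # -> p = 18
p *= 4  # -> p = 72

Answer: 72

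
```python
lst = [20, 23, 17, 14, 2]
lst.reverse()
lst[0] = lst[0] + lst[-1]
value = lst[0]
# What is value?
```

Answer: 22

Derivation:
Trace (tracking value):
lst = [20, 23, 17, 14, 2]  # -> lst = [20, 23, 17, 14, 2]
lst.reverse()  # -> lst = [2, 14, 17, 23, 20]
lst[0] = lst[0] + lst[-1]  # -> lst = [22, 14, 17, 23, 20]
value = lst[0]  # -> value = 22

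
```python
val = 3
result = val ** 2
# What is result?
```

Trace (tracking result):
val = 3  # -> val = 3
result = val ** 2  # -> result = 9

Answer: 9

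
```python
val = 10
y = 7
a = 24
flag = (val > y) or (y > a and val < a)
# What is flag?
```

Trace (tracking flag):
val = 10  # -> val = 10
y = 7  # -> y = 7
a = 24  # -> a = 24
flag = val > y or (y > a and val < a)  # -> flag = True

Answer: True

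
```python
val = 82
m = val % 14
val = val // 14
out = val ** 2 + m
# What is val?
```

Trace (tracking val):
val = 82  # -> val = 82
m = val % 14  # -> m = 12
val = val // 14  # -> val = 5
out = val ** 2 + m  # -> out = 37

Answer: 5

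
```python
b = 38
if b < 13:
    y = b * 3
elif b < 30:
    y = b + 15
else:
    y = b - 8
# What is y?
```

Trace (tracking y):
b = 38  # -> b = 38
if b < 13:  # condition is False
elif b < 30:  # condition is False
else:
    y = b - 8  # -> y = 30

Answer: 30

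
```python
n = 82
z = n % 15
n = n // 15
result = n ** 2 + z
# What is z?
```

Trace (tracking z):
n = 82  # -> n = 82
z = n % 15  # -> z = 7
n = n // 15  # -> n = 5
result = n ** 2 + z  # -> result = 32

Answer: 7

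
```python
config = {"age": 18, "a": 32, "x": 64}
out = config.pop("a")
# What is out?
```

Answer: 32

Derivation:
Trace (tracking out):
config = {'age': 18, 'a': 32, 'x': 64}  # -> config = {'age': 18, 'a': 32, 'x': 64}
out = config.pop('a')  # -> out = 32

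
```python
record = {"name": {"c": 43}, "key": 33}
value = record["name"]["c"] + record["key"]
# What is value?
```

Answer: 76

Derivation:
Trace (tracking value):
record = {'name': {'c': 43}, 'key': 33}  # -> record = {'name': {'c': 43}, 'key': 33}
value = record['name']['c'] + record['key']  # -> value = 76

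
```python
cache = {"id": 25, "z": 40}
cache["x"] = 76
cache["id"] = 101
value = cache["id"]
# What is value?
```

Trace (tracking value):
cache = {'id': 25, 'z': 40}  # -> cache = {'id': 25, 'z': 40}
cache['x'] = 76  # -> cache = {'id': 25, 'z': 40, 'x': 76}
cache['id'] = 101  # -> cache = {'id': 101, 'z': 40, 'x': 76}
value = cache['id']  # -> value = 101

Answer: 101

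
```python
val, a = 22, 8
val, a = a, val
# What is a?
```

Answer: 22

Derivation:
Trace (tracking a):
val, a = (22, 8)  # -> val = 22, a = 8
val, a = (a, val)  # -> val = 8, a = 22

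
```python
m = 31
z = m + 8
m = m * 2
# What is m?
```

Trace (tracking m):
m = 31  # -> m = 31
z = m + 8  # -> z = 39
m = m * 2  # -> m = 62

Answer: 62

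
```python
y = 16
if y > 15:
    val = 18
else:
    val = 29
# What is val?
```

Answer: 18

Derivation:
Trace (tracking val):
y = 16  # -> y = 16
if y > 15:  # condition is True
    val = 18  # -> val = 18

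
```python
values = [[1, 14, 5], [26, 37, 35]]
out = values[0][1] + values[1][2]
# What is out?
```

Trace (tracking out):
values = [[1, 14, 5], [26, 37, 35]]  # -> values = [[1, 14, 5], [26, 37, 35]]
out = values[0][1] + values[1][2]  # -> out = 49

Answer: 49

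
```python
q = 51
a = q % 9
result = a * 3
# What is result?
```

Trace (tracking result):
q = 51  # -> q = 51
a = q % 9  # -> a = 6
result = a * 3  # -> result = 18

Answer: 18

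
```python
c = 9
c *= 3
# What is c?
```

Trace (tracking c):
c = 9  # -> c = 9
c *= 3  # -> c = 27

Answer: 27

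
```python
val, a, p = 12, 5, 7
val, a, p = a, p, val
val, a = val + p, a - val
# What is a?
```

Answer: 2

Derivation:
Trace (tracking a):
val, a, p = (12, 5, 7)  # -> val = 12, a = 5, p = 7
val, a, p = (a, p, val)  # -> val = 5, a = 7, p = 12
val, a = (val + p, a - val)  # -> val = 17, a = 2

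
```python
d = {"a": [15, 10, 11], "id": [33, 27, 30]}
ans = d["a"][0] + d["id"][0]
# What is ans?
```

Answer: 48

Derivation:
Trace (tracking ans):
d = {'a': [15, 10, 11], 'id': [33, 27, 30]}  # -> d = {'a': [15, 10, 11], 'id': [33, 27, 30]}
ans = d['a'][0] + d['id'][0]  # -> ans = 48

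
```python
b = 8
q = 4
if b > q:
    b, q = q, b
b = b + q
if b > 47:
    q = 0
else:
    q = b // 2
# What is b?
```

Answer: 12

Derivation:
Trace (tracking b):
b = 8  # -> b = 8
q = 4  # -> q = 4
if b > q:  # condition is True
    b, q = (q, b)  # -> b = 4, q = 8
b = b + q  # -> b = 12
if b > 47:  # condition is False
else:
    q = b // 2  # -> q = 6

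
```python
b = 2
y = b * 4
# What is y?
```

Trace (tracking y):
b = 2  # -> b = 2
y = b * 4  # -> y = 8

Answer: 8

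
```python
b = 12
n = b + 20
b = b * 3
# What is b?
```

Answer: 36

Derivation:
Trace (tracking b):
b = 12  # -> b = 12
n = b + 20  # -> n = 32
b = b * 3  # -> b = 36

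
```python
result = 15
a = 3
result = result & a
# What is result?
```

Trace (tracking result):
result = 15  # -> result = 15
a = 3  # -> a = 3
result = result & a  # -> result = 3

Answer: 3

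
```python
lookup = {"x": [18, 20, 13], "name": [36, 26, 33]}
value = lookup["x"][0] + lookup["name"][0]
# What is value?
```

Trace (tracking value):
lookup = {'x': [18, 20, 13], 'name': [36, 26, 33]}  # -> lookup = {'x': [18, 20, 13], 'name': [36, 26, 33]}
value = lookup['x'][0] + lookup['name'][0]  # -> value = 54

Answer: 54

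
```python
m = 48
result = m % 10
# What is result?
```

Trace (tracking result):
m = 48  # -> m = 48
result = m % 10  # -> result = 8

Answer: 8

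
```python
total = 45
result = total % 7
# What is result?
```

Trace (tracking result):
total = 45  # -> total = 45
result = total % 7  # -> result = 3

Answer: 3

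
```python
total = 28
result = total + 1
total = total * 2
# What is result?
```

Trace (tracking result):
total = 28  # -> total = 28
result = total + 1  # -> result = 29
total = total * 2  # -> total = 56

Answer: 29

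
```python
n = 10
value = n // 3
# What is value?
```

Answer: 3

Derivation:
Trace (tracking value):
n = 10  # -> n = 10
value = n // 3  # -> value = 3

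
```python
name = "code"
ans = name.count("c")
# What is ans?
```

Answer: 1

Derivation:
Trace (tracking ans):
name = 'code'  # -> name = 'code'
ans = name.count('c')  # -> ans = 1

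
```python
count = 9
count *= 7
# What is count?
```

Answer: 63

Derivation:
Trace (tracking count):
count = 9  # -> count = 9
count *= 7  # -> count = 63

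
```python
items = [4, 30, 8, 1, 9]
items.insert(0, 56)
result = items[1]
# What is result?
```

Answer: 4

Derivation:
Trace (tracking result):
items = [4, 30, 8, 1, 9]  # -> items = [4, 30, 8, 1, 9]
items.insert(0, 56)  # -> items = [56, 4, 30, 8, 1, 9]
result = items[1]  # -> result = 4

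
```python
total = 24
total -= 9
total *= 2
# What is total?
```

Trace (tracking total):
total = 24  # -> total = 24
total -= 9  # -> total = 15
total *= 2  # -> total = 30

Answer: 30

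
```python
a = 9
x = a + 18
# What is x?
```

Answer: 27

Derivation:
Trace (tracking x):
a = 9  # -> a = 9
x = a + 18  # -> x = 27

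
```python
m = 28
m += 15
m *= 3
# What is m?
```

Answer: 129

Derivation:
Trace (tracking m):
m = 28  # -> m = 28
m += 15  # -> m = 43
m *= 3  # -> m = 129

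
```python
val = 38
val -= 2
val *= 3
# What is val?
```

Trace (tracking val):
val = 38  # -> val = 38
val -= 2  # -> val = 36
val *= 3  # -> val = 108

Answer: 108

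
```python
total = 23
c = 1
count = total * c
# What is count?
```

Answer: 23

Derivation:
Trace (tracking count):
total = 23  # -> total = 23
c = 1  # -> c = 1
count = total * c  # -> count = 23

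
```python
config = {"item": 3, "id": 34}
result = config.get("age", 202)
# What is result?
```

Trace (tracking result):
config = {'item': 3, 'id': 34}  # -> config = {'item': 3, 'id': 34}
result = config.get('age', 202)  # -> result = 202

Answer: 202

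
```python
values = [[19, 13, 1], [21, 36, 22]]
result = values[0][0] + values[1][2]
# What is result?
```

Trace (tracking result):
values = [[19, 13, 1], [21, 36, 22]]  # -> values = [[19, 13, 1], [21, 36, 22]]
result = values[0][0] + values[1][2]  # -> result = 41

Answer: 41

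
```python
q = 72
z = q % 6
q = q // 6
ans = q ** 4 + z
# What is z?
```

Trace (tracking z):
q = 72  # -> q = 72
z = q % 6  # -> z = 0
q = q // 6  # -> q = 12
ans = q ** 4 + z  # -> ans = 20736

Answer: 0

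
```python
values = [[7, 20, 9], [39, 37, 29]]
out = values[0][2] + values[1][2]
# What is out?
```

Answer: 38

Derivation:
Trace (tracking out):
values = [[7, 20, 9], [39, 37, 29]]  # -> values = [[7, 20, 9], [39, 37, 29]]
out = values[0][2] + values[1][2]  # -> out = 38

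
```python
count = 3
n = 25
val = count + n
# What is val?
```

Trace (tracking val):
count = 3  # -> count = 3
n = 25  # -> n = 25
val = count + n  # -> val = 28

Answer: 28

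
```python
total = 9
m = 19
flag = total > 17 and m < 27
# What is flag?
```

Answer: False

Derivation:
Trace (tracking flag):
total = 9  # -> total = 9
m = 19  # -> m = 19
flag = total > 17 and m < 27  # -> flag = False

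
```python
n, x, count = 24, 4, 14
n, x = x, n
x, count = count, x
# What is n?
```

Answer: 4

Derivation:
Trace (tracking n):
n, x, count = (24, 4, 14)  # -> n = 24, x = 4, count = 14
n, x = (x, n)  # -> n = 4, x = 24
x, count = (count, x)  # -> x = 14, count = 24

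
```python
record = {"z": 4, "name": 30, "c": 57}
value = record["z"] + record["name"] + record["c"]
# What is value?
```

Answer: 91

Derivation:
Trace (tracking value):
record = {'z': 4, 'name': 30, 'c': 57}  # -> record = {'z': 4, 'name': 30, 'c': 57}
value = record['z'] + record['name'] + record['c']  # -> value = 91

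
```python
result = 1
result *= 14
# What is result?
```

Answer: 14

Derivation:
Trace (tracking result):
result = 1  # -> result = 1
result *= 14  # -> result = 14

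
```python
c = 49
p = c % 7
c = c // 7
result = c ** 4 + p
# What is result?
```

Answer: 2401

Derivation:
Trace (tracking result):
c = 49  # -> c = 49
p = c % 7  # -> p = 0
c = c // 7  # -> c = 7
result = c ** 4 + p  # -> result = 2401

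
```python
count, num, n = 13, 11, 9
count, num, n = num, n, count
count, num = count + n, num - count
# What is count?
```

Answer: 24

Derivation:
Trace (tracking count):
count, num, n = (13, 11, 9)  # -> count = 13, num = 11, n = 9
count, num, n = (num, n, count)  # -> count = 11, num = 9, n = 13
count, num = (count + n, num - count)  # -> count = 24, num = -2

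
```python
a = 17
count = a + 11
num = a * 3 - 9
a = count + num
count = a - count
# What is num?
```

Answer: 42

Derivation:
Trace (tracking num):
a = 17  # -> a = 17
count = a + 11  # -> count = 28
num = a * 3 - 9  # -> num = 42
a = count + num  # -> a = 70
count = a - count  # -> count = 42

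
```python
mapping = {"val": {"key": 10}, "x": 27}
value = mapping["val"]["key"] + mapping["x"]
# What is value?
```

Trace (tracking value):
mapping = {'val': {'key': 10}, 'x': 27}  # -> mapping = {'val': {'key': 10}, 'x': 27}
value = mapping['val']['key'] + mapping['x']  # -> value = 37

Answer: 37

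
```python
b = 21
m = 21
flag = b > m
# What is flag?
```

Trace (tracking flag):
b = 21  # -> b = 21
m = 21  # -> m = 21
flag = b > m  # -> flag = False

Answer: False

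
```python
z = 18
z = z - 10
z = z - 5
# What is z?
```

Answer: 3

Derivation:
Trace (tracking z):
z = 18  # -> z = 18
z = z - 10  # -> z = 8
z = z - 5  # -> z = 3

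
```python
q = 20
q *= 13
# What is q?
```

Trace (tracking q):
q = 20  # -> q = 20
q *= 13  # -> q = 260

Answer: 260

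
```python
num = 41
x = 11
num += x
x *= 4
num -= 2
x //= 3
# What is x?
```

Answer: 14

Derivation:
Trace (tracking x):
num = 41  # -> num = 41
x = 11  # -> x = 11
num += x  # -> num = 52
x *= 4  # -> x = 44
num -= 2  # -> num = 50
x //= 3  # -> x = 14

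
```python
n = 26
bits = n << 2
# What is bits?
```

Answer: 104

Derivation:
Trace (tracking bits):
n = 26  # -> n = 26
bits = n << 2  # -> bits = 104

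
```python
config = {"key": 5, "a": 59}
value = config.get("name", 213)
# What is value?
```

Answer: 213

Derivation:
Trace (tracking value):
config = {'key': 5, 'a': 59}  # -> config = {'key': 5, 'a': 59}
value = config.get('name', 213)  # -> value = 213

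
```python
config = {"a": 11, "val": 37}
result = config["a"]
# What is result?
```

Trace (tracking result):
config = {'a': 11, 'val': 37}  # -> config = {'a': 11, 'val': 37}
result = config['a']  # -> result = 11

Answer: 11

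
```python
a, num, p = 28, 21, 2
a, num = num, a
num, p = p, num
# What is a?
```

Answer: 21

Derivation:
Trace (tracking a):
a, num, p = (28, 21, 2)  # -> a = 28, num = 21, p = 2
a, num = (num, a)  # -> a = 21, num = 28
num, p = (p, num)  # -> num = 2, p = 28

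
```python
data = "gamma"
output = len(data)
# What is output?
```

Trace (tracking output):
data = 'gamma'  # -> data = 'gamma'
output = len(data)  # -> output = 5

Answer: 5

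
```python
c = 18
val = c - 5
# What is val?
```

Trace (tracking val):
c = 18  # -> c = 18
val = c - 5  # -> val = 13

Answer: 13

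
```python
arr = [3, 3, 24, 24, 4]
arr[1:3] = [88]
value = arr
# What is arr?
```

Trace (tracking arr):
arr = [3, 3, 24, 24, 4]  # -> arr = [3, 3, 24, 24, 4]
arr[1:3] = [88]  # -> arr = [3, 88, 24, 4]
value = arr  # -> value = [3, 88, 24, 4]

Answer: [3, 88, 24, 4]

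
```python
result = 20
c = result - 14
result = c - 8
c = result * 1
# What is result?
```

Answer: -2

Derivation:
Trace (tracking result):
result = 20  # -> result = 20
c = result - 14  # -> c = 6
result = c - 8  # -> result = -2
c = result * 1  # -> c = -2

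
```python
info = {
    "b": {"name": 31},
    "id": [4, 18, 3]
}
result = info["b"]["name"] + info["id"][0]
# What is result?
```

Answer: 35

Derivation:
Trace (tracking result):
info = {'b': {'name': 31}, 'id': [4, 18, 3]}  # -> info = {'b': {'name': 31}, 'id': [4, 18, 3]}
result = info['b']['name'] + info['id'][0]  # -> result = 35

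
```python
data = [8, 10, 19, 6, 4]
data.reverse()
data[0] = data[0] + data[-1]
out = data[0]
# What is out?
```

Answer: 12

Derivation:
Trace (tracking out):
data = [8, 10, 19, 6, 4]  # -> data = [8, 10, 19, 6, 4]
data.reverse()  # -> data = [4, 6, 19, 10, 8]
data[0] = data[0] + data[-1]  # -> data = [12, 6, 19, 10, 8]
out = data[0]  # -> out = 12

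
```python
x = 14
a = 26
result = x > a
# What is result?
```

Answer: False

Derivation:
Trace (tracking result):
x = 14  # -> x = 14
a = 26  # -> a = 26
result = x > a  # -> result = False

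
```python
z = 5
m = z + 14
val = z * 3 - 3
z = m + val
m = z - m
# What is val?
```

Trace (tracking val):
z = 5  # -> z = 5
m = z + 14  # -> m = 19
val = z * 3 - 3  # -> val = 12
z = m + val  # -> z = 31
m = z - m  # -> m = 12

Answer: 12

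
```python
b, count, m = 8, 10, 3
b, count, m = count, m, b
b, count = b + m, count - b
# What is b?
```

Trace (tracking b):
b, count, m = (8, 10, 3)  # -> b = 8, count = 10, m = 3
b, count, m = (count, m, b)  # -> b = 10, count = 3, m = 8
b, count = (b + m, count - b)  # -> b = 18, count = -7

Answer: 18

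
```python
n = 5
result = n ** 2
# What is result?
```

Trace (tracking result):
n = 5  # -> n = 5
result = n ** 2  # -> result = 25

Answer: 25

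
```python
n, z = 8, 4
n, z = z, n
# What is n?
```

Trace (tracking n):
n, z = (8, 4)  # -> n = 8, z = 4
n, z = (z, n)  # -> n = 4, z = 8

Answer: 4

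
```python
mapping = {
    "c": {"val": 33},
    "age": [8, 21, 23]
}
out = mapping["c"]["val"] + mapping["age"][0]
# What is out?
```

Answer: 41

Derivation:
Trace (tracking out):
mapping = {'c': {'val': 33}, 'age': [8, 21, 23]}  # -> mapping = {'c': {'val': 33}, 'age': [8, 21, 23]}
out = mapping['c']['val'] + mapping['age'][0]  # -> out = 41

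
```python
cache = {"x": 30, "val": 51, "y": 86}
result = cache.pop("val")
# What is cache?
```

Answer: {'x': 30, 'y': 86}

Derivation:
Trace (tracking cache):
cache = {'x': 30, 'val': 51, 'y': 86}  # -> cache = {'x': 30, 'val': 51, 'y': 86}
result = cache.pop('val')  # -> result = 51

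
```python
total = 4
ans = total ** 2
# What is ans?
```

Trace (tracking ans):
total = 4  # -> total = 4
ans = total ** 2  # -> ans = 16

Answer: 16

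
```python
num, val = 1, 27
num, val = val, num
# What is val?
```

Trace (tracking val):
num, val = (1, 27)  # -> num = 1, val = 27
num, val = (val, num)  # -> num = 27, val = 1

Answer: 1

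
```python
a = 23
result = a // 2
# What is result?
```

Answer: 11

Derivation:
Trace (tracking result):
a = 23  # -> a = 23
result = a // 2  # -> result = 11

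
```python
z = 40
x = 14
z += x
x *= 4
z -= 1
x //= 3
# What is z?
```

Answer: 53

Derivation:
Trace (tracking z):
z = 40  # -> z = 40
x = 14  # -> x = 14
z += x  # -> z = 54
x *= 4  # -> x = 56
z -= 1  # -> z = 53
x //= 3  # -> x = 18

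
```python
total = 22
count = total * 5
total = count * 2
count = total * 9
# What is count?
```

Answer: 1980

Derivation:
Trace (tracking count):
total = 22  # -> total = 22
count = total * 5  # -> count = 110
total = count * 2  # -> total = 220
count = total * 9  # -> count = 1980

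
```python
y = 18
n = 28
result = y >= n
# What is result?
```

Trace (tracking result):
y = 18  # -> y = 18
n = 28  # -> n = 28
result = y >= n  # -> result = False

Answer: False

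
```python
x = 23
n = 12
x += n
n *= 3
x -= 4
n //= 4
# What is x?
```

Trace (tracking x):
x = 23  # -> x = 23
n = 12  # -> n = 12
x += n  # -> x = 35
n *= 3  # -> n = 36
x -= 4  # -> x = 31
n //= 4  # -> n = 9

Answer: 31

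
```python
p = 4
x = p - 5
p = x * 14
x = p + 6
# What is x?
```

Answer: -8

Derivation:
Trace (tracking x):
p = 4  # -> p = 4
x = p - 5  # -> x = -1
p = x * 14  # -> p = -14
x = p + 6  # -> x = -8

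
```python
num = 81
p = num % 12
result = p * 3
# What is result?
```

Trace (tracking result):
num = 81  # -> num = 81
p = num % 12  # -> p = 9
result = p * 3  # -> result = 27

Answer: 27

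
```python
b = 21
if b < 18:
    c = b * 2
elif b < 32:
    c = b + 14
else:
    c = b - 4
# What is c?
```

Answer: 35

Derivation:
Trace (tracking c):
b = 21  # -> b = 21
if b < 18:  # condition is False
elif b < 32:  # condition is True
    c = b + 14  # -> c = 35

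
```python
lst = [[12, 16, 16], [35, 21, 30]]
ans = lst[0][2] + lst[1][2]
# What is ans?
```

Answer: 46

Derivation:
Trace (tracking ans):
lst = [[12, 16, 16], [35, 21, 30]]  # -> lst = [[12, 16, 16], [35, 21, 30]]
ans = lst[0][2] + lst[1][2]  # -> ans = 46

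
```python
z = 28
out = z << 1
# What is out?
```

Answer: 56

Derivation:
Trace (tracking out):
z = 28  # -> z = 28
out = z << 1  # -> out = 56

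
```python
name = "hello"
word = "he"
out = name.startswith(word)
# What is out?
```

Answer: True

Derivation:
Trace (tracking out):
name = 'hello'  # -> name = 'hello'
word = 'he'  # -> word = 'he'
out = name.startswith(word)  # -> out = True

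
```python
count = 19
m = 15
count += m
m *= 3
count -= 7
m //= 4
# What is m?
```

Answer: 11

Derivation:
Trace (tracking m):
count = 19  # -> count = 19
m = 15  # -> m = 15
count += m  # -> count = 34
m *= 3  # -> m = 45
count -= 7  # -> count = 27
m //= 4  # -> m = 11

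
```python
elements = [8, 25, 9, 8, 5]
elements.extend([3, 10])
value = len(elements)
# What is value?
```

Answer: 7

Derivation:
Trace (tracking value):
elements = [8, 25, 9, 8, 5]  # -> elements = [8, 25, 9, 8, 5]
elements.extend([3, 10])  # -> elements = [8, 25, 9, 8, 5, 3, 10]
value = len(elements)  # -> value = 7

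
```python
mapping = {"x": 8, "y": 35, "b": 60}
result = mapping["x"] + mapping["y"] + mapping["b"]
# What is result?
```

Answer: 103

Derivation:
Trace (tracking result):
mapping = {'x': 8, 'y': 35, 'b': 60}  # -> mapping = {'x': 8, 'y': 35, 'b': 60}
result = mapping['x'] + mapping['y'] + mapping['b']  # -> result = 103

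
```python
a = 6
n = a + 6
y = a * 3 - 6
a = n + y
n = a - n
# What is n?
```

Answer: 12

Derivation:
Trace (tracking n):
a = 6  # -> a = 6
n = a + 6  # -> n = 12
y = a * 3 - 6  # -> y = 12
a = n + y  # -> a = 24
n = a - n  # -> n = 12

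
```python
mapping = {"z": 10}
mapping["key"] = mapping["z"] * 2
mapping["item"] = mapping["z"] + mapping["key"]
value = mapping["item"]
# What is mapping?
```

Trace (tracking mapping):
mapping = {'z': 10}  # -> mapping = {'z': 10}
mapping['key'] = mapping['z'] * 2  # -> mapping = {'z': 10, 'key': 20}
mapping['item'] = mapping['z'] + mapping['key']  # -> mapping = {'z': 10, 'key': 20, 'item': 30}
value = mapping['item']  # -> value = 30

Answer: {'z': 10, 'key': 20, 'item': 30}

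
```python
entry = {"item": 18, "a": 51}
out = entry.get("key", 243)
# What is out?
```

Answer: 243

Derivation:
Trace (tracking out):
entry = {'item': 18, 'a': 51}  # -> entry = {'item': 18, 'a': 51}
out = entry.get('key', 243)  # -> out = 243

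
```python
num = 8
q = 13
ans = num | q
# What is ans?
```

Trace (tracking ans):
num = 8  # -> num = 8
q = 13  # -> q = 13
ans = num | q  # -> ans = 13

Answer: 13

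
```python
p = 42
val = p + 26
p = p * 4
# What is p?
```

Answer: 168

Derivation:
Trace (tracking p):
p = 42  # -> p = 42
val = p + 26  # -> val = 68
p = p * 4  # -> p = 168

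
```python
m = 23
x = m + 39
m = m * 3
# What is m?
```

Trace (tracking m):
m = 23  # -> m = 23
x = m + 39  # -> x = 62
m = m * 3  # -> m = 69

Answer: 69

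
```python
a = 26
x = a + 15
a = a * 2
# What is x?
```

Answer: 41

Derivation:
Trace (tracking x):
a = 26  # -> a = 26
x = a + 15  # -> x = 41
a = a * 2  # -> a = 52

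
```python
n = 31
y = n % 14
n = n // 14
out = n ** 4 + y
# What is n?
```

Answer: 2

Derivation:
Trace (tracking n):
n = 31  # -> n = 31
y = n % 14  # -> y = 3
n = n // 14  # -> n = 2
out = n ** 4 + y  # -> out = 19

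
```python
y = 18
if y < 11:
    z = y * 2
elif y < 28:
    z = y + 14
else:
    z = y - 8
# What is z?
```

Trace (tracking z):
y = 18  # -> y = 18
if y < 11:  # condition is False
elif y < 28:  # condition is True
    z = y + 14  # -> z = 32

Answer: 32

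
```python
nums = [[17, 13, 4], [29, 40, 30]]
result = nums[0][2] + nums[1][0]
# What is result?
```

Trace (tracking result):
nums = [[17, 13, 4], [29, 40, 30]]  # -> nums = [[17, 13, 4], [29, 40, 30]]
result = nums[0][2] + nums[1][0]  # -> result = 33

Answer: 33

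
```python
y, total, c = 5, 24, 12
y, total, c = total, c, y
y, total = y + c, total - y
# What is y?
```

Answer: 29

Derivation:
Trace (tracking y):
y, total, c = (5, 24, 12)  # -> y = 5, total = 24, c = 12
y, total, c = (total, c, y)  # -> y = 24, total = 12, c = 5
y, total = (y + c, total - y)  # -> y = 29, total = -12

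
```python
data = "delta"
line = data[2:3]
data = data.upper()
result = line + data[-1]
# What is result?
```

Trace (tracking result):
data = 'delta'  # -> data = 'delta'
line = data[2:3]  # -> line = 'l'
data = data.upper()  # -> data = 'DELTA'
result = line + data[-1]  # -> result = 'lA'

Answer: 'lA'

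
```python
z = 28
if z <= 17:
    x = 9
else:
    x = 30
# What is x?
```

Trace (tracking x):
z = 28  # -> z = 28
if z <= 17:  # condition is False
else:
    x = 30  # -> x = 30

Answer: 30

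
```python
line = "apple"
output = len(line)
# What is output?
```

Trace (tracking output):
line = 'apple'  # -> line = 'apple'
output = len(line)  # -> output = 5

Answer: 5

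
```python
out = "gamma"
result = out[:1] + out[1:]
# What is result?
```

Trace (tracking result):
out = 'gamma'  # -> out = 'gamma'
result = out[:1] + out[1:]  # -> result = 'gamma'

Answer: 'gamma'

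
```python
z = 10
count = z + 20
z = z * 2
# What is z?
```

Trace (tracking z):
z = 10  # -> z = 10
count = z + 20  # -> count = 30
z = z * 2  # -> z = 20

Answer: 20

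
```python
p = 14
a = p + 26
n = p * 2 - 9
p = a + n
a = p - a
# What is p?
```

Trace (tracking p):
p = 14  # -> p = 14
a = p + 26  # -> a = 40
n = p * 2 - 9  # -> n = 19
p = a + n  # -> p = 59
a = p - a  # -> a = 19

Answer: 59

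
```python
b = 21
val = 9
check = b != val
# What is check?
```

Answer: True

Derivation:
Trace (tracking check):
b = 21  # -> b = 21
val = 9  # -> val = 9
check = b != val  # -> check = True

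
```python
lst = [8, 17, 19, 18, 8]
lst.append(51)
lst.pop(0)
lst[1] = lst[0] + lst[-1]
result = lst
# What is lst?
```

Trace (tracking lst):
lst = [8, 17, 19, 18, 8]  # -> lst = [8, 17, 19, 18, 8]
lst.append(51)  # -> lst = [8, 17, 19, 18, 8, 51]
lst.pop(0)  # -> lst = [17, 19, 18, 8, 51]
lst[1] = lst[0] + lst[-1]  # -> lst = [17, 68, 18, 8, 51]
result = lst  # -> result = [17, 68, 18, 8, 51]

Answer: [17, 68, 18, 8, 51]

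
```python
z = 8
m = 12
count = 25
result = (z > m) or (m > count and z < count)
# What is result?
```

Trace (tracking result):
z = 8  # -> z = 8
m = 12  # -> m = 12
count = 25  # -> count = 25
result = z > m or (m > count and z < count)  # -> result = False

Answer: False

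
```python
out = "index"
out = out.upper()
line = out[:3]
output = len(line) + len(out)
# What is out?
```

Trace (tracking out):
out = 'index'  # -> out = 'index'
out = out.upper()  # -> out = 'INDEX'
line = out[:3]  # -> line = 'IND'
output = len(line) + len(out)  # -> output = 8

Answer: 'INDEX'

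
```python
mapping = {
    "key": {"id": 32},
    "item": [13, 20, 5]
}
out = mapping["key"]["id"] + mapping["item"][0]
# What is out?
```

Answer: 45

Derivation:
Trace (tracking out):
mapping = {'key': {'id': 32}, 'item': [13, 20, 5]}  # -> mapping = {'key': {'id': 32}, 'item': [13, 20, 5]}
out = mapping['key']['id'] + mapping['item'][0]  # -> out = 45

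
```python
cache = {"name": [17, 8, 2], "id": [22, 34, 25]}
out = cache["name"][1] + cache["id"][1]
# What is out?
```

Answer: 42

Derivation:
Trace (tracking out):
cache = {'name': [17, 8, 2], 'id': [22, 34, 25]}  # -> cache = {'name': [17, 8, 2], 'id': [22, 34, 25]}
out = cache['name'][1] + cache['id'][1]  # -> out = 42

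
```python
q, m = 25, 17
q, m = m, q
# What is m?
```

Answer: 25

Derivation:
Trace (tracking m):
q, m = (25, 17)  # -> q = 25, m = 17
q, m = (m, q)  # -> q = 17, m = 25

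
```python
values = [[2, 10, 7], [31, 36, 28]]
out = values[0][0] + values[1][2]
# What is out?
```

Trace (tracking out):
values = [[2, 10, 7], [31, 36, 28]]  # -> values = [[2, 10, 7], [31, 36, 28]]
out = values[0][0] + values[1][2]  # -> out = 30

Answer: 30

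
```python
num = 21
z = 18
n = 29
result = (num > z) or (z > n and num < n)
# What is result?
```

Answer: True

Derivation:
Trace (tracking result):
num = 21  # -> num = 21
z = 18  # -> z = 18
n = 29  # -> n = 29
result = num > z or (z > n and num < n)  # -> result = True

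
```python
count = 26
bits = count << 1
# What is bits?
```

Answer: 52

Derivation:
Trace (tracking bits):
count = 26  # -> count = 26
bits = count << 1  # -> bits = 52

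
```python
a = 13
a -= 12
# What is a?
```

Answer: 1

Derivation:
Trace (tracking a):
a = 13  # -> a = 13
a -= 12  # -> a = 1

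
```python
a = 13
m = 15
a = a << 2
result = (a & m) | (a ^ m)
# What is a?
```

Trace (tracking a):
a = 13  # -> a = 13
m = 15  # -> m = 15
a = a << 2  # -> a = 52
result = a & m | a ^ m  # -> result = 63

Answer: 52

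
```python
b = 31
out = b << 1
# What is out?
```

Answer: 62

Derivation:
Trace (tracking out):
b = 31  # -> b = 31
out = b << 1  # -> out = 62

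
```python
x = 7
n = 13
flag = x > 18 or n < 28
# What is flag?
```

Trace (tracking flag):
x = 7  # -> x = 7
n = 13  # -> n = 13
flag = x > 18 or n < 28  # -> flag = True

Answer: True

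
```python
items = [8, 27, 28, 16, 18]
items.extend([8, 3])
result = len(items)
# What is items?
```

Trace (tracking items):
items = [8, 27, 28, 16, 18]  # -> items = [8, 27, 28, 16, 18]
items.extend([8, 3])  # -> items = [8, 27, 28, 16, 18, 8, 3]
result = len(items)  # -> result = 7

Answer: [8, 27, 28, 16, 18, 8, 3]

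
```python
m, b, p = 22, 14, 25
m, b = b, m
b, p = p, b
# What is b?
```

Trace (tracking b):
m, b, p = (22, 14, 25)  # -> m = 22, b = 14, p = 25
m, b = (b, m)  # -> m = 14, b = 22
b, p = (p, b)  # -> b = 25, p = 22

Answer: 25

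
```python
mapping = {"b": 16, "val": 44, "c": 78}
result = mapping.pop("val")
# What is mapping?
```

Answer: {'b': 16, 'c': 78}

Derivation:
Trace (tracking mapping):
mapping = {'b': 16, 'val': 44, 'c': 78}  # -> mapping = {'b': 16, 'val': 44, 'c': 78}
result = mapping.pop('val')  # -> result = 44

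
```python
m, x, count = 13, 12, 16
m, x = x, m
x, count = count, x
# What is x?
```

Trace (tracking x):
m, x, count = (13, 12, 16)  # -> m = 13, x = 12, count = 16
m, x = (x, m)  # -> m = 12, x = 13
x, count = (count, x)  # -> x = 16, count = 13

Answer: 16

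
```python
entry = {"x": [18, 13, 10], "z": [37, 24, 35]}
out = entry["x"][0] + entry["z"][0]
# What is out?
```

Trace (tracking out):
entry = {'x': [18, 13, 10], 'z': [37, 24, 35]}  # -> entry = {'x': [18, 13, 10], 'z': [37, 24, 35]}
out = entry['x'][0] + entry['z'][0]  # -> out = 55

Answer: 55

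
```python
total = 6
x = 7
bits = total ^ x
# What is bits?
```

Answer: 1

Derivation:
Trace (tracking bits):
total = 6  # -> total = 6
x = 7  # -> x = 7
bits = total ^ x  # -> bits = 1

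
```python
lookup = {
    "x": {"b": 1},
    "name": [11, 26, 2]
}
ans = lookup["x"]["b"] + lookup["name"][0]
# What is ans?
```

Answer: 12

Derivation:
Trace (tracking ans):
lookup = {'x': {'b': 1}, 'name': [11, 26, 2]}  # -> lookup = {'x': {'b': 1}, 'name': [11, 26, 2]}
ans = lookup['x']['b'] + lookup['name'][0]  # -> ans = 12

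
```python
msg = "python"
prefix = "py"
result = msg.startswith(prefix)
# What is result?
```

Trace (tracking result):
msg = 'python'  # -> msg = 'python'
prefix = 'py'  # -> prefix = 'py'
result = msg.startswith(prefix)  # -> result = True

Answer: True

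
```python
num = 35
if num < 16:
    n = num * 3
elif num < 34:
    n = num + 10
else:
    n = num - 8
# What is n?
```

Answer: 27

Derivation:
Trace (tracking n):
num = 35  # -> num = 35
if num < 16:  # condition is False
elif num < 34:  # condition is False
else:
    n = num - 8  # -> n = 27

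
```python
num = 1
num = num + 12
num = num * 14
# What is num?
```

Answer: 182

Derivation:
Trace (tracking num):
num = 1  # -> num = 1
num = num + 12  # -> num = 13
num = num * 14  # -> num = 182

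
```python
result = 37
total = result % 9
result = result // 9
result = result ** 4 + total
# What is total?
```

Trace (tracking total):
result = 37  # -> result = 37
total = result % 9  # -> total = 1
result = result // 9  # -> result = 4
result = result ** 4 + total  # -> result = 257

Answer: 1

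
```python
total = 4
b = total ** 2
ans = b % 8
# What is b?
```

Answer: 16

Derivation:
Trace (tracking b):
total = 4  # -> total = 4
b = total ** 2  # -> b = 16
ans = b % 8  # -> ans = 0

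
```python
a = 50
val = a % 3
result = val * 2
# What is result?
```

Trace (tracking result):
a = 50  # -> a = 50
val = a % 3  # -> val = 2
result = val * 2  # -> result = 4

Answer: 4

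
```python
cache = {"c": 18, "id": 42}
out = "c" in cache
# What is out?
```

Answer: True

Derivation:
Trace (tracking out):
cache = {'c': 18, 'id': 42}  # -> cache = {'c': 18, 'id': 42}
out = 'c' in cache  # -> out = True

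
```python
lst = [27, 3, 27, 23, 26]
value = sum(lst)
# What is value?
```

Trace (tracking value):
lst = [27, 3, 27, 23, 26]  # -> lst = [27, 3, 27, 23, 26]
value = sum(lst)  # -> value = 106

Answer: 106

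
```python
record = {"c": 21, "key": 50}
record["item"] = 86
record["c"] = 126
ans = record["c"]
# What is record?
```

Answer: {'c': 126, 'key': 50, 'item': 86}

Derivation:
Trace (tracking record):
record = {'c': 21, 'key': 50}  # -> record = {'c': 21, 'key': 50}
record['item'] = 86  # -> record = {'c': 21, 'key': 50, 'item': 86}
record['c'] = 126  # -> record = {'c': 126, 'key': 50, 'item': 86}
ans = record['c']  # -> ans = 126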